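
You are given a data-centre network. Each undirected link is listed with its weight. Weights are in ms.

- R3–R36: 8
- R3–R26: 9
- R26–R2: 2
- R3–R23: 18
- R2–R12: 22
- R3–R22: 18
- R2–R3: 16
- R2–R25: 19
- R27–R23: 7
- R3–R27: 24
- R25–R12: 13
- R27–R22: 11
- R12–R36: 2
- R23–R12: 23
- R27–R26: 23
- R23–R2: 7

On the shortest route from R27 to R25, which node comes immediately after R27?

R23

Enumerating some paths:
R27 - R23 - R2 - R25: 7+7+19 = 33
R27 - R23 - R12 - R25: 7+23+13 = 43
R27 - R3 - R36 - R12 - R25: 24+8+2+13 = 47
R27 - R26 - R2 - R25: 23+2+19 = 44
Cheapest is R27 - R23 - R2 - R25 at 33 ms.
So from R27 the first move is to R23.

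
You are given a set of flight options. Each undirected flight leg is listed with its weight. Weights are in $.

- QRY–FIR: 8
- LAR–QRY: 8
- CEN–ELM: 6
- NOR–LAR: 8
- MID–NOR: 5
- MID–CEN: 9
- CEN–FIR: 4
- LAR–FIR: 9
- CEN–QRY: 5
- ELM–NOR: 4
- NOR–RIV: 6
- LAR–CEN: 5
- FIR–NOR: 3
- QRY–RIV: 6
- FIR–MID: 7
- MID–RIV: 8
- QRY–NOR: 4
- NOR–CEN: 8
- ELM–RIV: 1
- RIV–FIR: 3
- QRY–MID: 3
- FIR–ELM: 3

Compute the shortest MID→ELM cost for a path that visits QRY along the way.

$10

Shortest MID→QRY: MID–QRY = 3
Shortest QRY→ELM: QRY–RIV–ELM = 7
Total via QRY: 3 + 7 = $10.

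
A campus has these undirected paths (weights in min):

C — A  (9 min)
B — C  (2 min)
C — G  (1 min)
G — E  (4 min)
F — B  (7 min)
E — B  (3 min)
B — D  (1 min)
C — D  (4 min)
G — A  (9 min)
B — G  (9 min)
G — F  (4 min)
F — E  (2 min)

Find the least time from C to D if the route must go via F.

11 min

Best C to F: C–G–F costing 5
Best F to D: F–E–B–D costing 6
Total via F: 5 + 6 = 11 min.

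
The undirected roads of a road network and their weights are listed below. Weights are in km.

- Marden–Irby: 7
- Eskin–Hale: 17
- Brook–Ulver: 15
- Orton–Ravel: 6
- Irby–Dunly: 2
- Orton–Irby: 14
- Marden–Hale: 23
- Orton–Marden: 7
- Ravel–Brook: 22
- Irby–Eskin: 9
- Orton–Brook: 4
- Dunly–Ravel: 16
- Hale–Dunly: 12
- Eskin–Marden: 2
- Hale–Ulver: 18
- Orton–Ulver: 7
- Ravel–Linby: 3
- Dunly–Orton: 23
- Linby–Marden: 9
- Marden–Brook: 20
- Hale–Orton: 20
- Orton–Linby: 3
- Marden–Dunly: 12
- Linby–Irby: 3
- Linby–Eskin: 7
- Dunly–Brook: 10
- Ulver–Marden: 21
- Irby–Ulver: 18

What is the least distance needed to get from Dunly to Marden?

9 km

Compare a few routes:
Dunly → Marden: 12 = 12
Dunly → Irby → Marden: 2+7 = 9
Dunly → Irby → Eskin → Marden: 2+9+2 = 13
The minimum is 9 km via Dunly → Irby → Marden.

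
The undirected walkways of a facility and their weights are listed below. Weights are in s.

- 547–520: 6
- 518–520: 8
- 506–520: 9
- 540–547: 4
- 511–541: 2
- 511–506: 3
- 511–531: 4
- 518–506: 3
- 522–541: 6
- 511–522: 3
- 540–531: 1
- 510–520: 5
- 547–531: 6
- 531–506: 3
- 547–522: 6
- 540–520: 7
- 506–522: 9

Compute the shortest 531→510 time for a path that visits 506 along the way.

17 s

Shortest 531→506: 531 → 506 = 3
Shortest 506→510: 506 → 520 → 510 = 14
Total via 506: 3 + 14 = 17 s.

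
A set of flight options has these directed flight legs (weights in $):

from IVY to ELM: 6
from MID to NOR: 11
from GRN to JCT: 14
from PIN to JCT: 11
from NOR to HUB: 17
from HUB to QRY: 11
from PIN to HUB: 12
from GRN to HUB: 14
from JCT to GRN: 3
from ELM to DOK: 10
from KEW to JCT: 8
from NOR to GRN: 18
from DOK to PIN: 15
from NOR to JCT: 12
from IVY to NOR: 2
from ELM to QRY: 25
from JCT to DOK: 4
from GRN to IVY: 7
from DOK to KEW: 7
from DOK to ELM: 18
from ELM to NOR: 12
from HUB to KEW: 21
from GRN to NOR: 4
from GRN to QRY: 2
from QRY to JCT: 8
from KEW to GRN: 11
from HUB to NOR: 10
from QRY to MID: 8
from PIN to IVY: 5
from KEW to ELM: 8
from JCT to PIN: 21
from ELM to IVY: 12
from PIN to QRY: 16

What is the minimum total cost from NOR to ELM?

Candidate routes:
NOR - JCT - DOK - KEW - ELM: 12+4+7+8 = 31
NOR - JCT - GRN - IVY - ELM: 12+3+7+6 = 28
NOR - GRN - IVY - ELM: 18+7+6 = 31
NOR - JCT - DOK - ELM: 12+4+18 = 34
Cheapest is NOR - JCT - GRN - IVY - ELM at $28.

$28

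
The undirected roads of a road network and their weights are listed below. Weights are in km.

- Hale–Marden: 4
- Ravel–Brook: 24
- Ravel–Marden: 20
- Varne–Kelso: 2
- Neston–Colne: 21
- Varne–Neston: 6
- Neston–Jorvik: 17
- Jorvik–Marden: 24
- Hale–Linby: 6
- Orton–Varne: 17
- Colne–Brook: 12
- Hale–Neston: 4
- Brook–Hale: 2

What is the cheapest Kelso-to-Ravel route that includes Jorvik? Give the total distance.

69 km

Shortest Kelso→Jorvik: Kelso–Varne–Neston–Jorvik = 25
Shortest Jorvik→Ravel: Jorvik–Marden–Ravel = 44
Total via Jorvik: 25 + 44 = 69 km.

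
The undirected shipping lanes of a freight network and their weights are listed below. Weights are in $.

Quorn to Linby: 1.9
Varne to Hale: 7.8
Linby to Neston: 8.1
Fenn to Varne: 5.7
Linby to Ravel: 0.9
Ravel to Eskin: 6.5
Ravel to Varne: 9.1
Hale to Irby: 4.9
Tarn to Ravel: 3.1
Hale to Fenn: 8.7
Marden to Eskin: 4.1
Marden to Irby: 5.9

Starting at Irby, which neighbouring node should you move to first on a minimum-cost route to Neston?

Marden

Candidate routes:
Irby → Marden → Eskin → Ravel → Linby → Neston: 5.9+4.1+6.5+0.9+8.1 = 25.5
Irby → Hale → Varne → Ravel → Linby → Neston: 4.9+7.8+9.1+0.9+8.1 = 30.8
The minimum is $25.5 via Irby → Marden → Eskin → Ravel → Linby → Neston.
So from Irby the first move is to Marden.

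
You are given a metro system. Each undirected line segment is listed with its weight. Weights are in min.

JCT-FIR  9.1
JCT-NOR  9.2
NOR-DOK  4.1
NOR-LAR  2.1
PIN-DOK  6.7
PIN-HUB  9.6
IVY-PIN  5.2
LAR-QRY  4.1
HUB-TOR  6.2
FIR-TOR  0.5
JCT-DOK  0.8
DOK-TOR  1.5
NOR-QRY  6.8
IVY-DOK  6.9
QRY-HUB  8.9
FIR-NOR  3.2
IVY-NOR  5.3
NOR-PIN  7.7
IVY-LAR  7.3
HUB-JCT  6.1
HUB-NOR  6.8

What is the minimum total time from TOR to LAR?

Shortest distances from TOR:
TOR: 0
FIR: 0.5  (via TOR)
DOK: 1.5  (via TOR)
JCT: 2.3  (via DOK)
NOR: 3.7  (via FIR)
LAR: 5.8  (via NOR)
Shortest route: TOR–FIR–NOR–LAR = 5.8 min.

5.8 min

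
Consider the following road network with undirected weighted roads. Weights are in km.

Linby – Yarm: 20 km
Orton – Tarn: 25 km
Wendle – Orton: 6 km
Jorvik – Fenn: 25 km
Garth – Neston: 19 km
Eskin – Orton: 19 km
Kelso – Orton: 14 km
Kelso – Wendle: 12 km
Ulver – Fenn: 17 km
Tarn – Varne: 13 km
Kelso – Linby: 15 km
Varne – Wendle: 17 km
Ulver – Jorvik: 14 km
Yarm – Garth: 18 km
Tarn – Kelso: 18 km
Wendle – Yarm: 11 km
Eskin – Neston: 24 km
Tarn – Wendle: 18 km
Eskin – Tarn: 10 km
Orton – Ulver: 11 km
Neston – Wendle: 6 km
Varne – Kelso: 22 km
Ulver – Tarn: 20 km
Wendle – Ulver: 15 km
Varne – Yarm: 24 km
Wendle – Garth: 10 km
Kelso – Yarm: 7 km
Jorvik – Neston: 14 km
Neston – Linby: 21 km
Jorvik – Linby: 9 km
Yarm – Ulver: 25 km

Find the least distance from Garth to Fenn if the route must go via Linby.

71 km

Best Garth to Linby: Garth–Wendle–Neston–Linby costing 37
Best Linby to Fenn: Linby–Jorvik–Fenn costing 34
Total via Linby: 37 + 34 = 71 km.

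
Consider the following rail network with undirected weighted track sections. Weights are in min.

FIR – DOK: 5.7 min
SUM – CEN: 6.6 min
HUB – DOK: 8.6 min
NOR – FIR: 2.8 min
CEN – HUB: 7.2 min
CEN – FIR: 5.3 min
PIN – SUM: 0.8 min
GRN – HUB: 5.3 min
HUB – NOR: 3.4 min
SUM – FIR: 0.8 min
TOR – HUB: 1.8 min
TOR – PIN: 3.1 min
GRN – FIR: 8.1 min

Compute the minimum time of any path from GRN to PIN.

9.7 min

Running Dijkstra from GRN:
GRN: 0
HUB: 5.3  (via GRN)
TOR: 7.1  (via HUB)
FIR: 8.1  (via GRN)
NOR: 8.7  (via HUB)
SUM: 8.9  (via FIR)
PIN: 9.7  (via SUM)
Shortest route: GRN–FIR–SUM–PIN = 9.7 min.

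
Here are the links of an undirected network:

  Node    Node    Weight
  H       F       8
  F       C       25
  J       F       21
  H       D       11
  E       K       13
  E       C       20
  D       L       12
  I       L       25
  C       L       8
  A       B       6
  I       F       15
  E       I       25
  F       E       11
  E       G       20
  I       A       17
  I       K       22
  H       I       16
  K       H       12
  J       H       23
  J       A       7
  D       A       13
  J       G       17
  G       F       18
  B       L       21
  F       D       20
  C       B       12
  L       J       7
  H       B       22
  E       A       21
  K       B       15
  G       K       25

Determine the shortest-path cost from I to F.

Compare a few routes:
I–E–F: 25+11 = 36
I–F: 15 = 15
I–H–F: 16+8 = 24
The minimum is 15 via I–F.

15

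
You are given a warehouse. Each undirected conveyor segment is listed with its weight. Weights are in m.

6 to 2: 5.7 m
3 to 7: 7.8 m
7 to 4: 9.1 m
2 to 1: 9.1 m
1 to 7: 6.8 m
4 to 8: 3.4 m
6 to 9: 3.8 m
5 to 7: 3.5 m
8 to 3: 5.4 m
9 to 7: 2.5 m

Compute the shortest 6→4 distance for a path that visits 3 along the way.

Shortest 6→3: 6 → 9 → 7 → 3 = 14.1
Best 3 to 4: 3 → 8 → 4 costing 8.8
Total via 3: 14.1 + 8.8 = 22.9 m.

22.9 m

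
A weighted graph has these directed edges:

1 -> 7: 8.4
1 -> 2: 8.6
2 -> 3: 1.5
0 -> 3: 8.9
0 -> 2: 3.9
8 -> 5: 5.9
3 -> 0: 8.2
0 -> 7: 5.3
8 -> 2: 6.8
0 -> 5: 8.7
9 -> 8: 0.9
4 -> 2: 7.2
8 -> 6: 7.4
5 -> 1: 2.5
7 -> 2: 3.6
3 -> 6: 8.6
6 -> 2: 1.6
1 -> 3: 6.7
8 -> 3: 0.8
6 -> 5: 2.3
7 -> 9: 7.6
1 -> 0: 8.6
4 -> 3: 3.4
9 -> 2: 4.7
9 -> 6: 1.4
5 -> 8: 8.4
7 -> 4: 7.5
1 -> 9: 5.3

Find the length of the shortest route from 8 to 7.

14.3

Running Dijkstra from 8:
8: 0
3: 0.8  (via 8)
5: 5.9  (via 8)
2: 6.8  (via 8)
6: 7.4  (via 8)
1: 8.4  (via 5)
0: 9  (via 3)
9: 13.7  (via 1)
7: 14.3  (via 0)
Shortest route: 8 → 3 → 0 → 7 = 14.3.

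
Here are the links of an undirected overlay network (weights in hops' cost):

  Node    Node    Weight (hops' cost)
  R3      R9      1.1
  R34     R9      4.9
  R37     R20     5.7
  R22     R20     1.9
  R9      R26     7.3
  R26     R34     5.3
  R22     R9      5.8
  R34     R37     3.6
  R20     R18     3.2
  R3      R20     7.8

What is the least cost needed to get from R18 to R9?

Running Dijkstra from R18:
R18: 0
R20: 3.2  (via R18)
R22: 5.1  (via R20)
R37: 8.9  (via R20)
R9: 10.9  (via R22)
Shortest route: R18 → R20 → R22 → R9 = 10.9 hops' cost.

10.9 hops' cost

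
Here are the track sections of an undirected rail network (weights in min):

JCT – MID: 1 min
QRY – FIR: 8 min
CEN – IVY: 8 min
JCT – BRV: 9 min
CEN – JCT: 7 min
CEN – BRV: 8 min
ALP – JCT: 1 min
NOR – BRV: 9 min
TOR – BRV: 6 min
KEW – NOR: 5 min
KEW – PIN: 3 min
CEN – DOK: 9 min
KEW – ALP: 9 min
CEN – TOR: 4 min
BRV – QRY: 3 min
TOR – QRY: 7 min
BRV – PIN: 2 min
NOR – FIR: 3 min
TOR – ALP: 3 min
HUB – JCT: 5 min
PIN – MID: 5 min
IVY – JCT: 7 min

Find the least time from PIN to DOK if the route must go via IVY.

30 min

Best PIN to IVY: PIN–MID–JCT–IVY costing 13
Best IVY to DOK: IVY–CEN–DOK costing 17
Total via IVY: 13 + 17 = 30 min.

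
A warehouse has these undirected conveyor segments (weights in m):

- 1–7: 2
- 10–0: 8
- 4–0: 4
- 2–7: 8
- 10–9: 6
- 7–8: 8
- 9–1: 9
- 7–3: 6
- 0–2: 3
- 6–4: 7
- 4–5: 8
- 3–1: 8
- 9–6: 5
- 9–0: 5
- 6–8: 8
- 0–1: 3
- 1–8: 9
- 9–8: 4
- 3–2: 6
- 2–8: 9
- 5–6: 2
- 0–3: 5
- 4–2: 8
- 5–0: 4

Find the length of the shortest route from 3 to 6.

11 m

Running Dijkstra from 3:
3: 0
0: 5  (via 3)
2: 6  (via 3)
7: 6  (via 3)
1: 8  (via 3)
4: 9  (via 0)
5: 9  (via 0)
9: 10  (via 0)
6: 11  (via 5)
Shortest route: 3 → 0 → 5 → 6 = 11 m.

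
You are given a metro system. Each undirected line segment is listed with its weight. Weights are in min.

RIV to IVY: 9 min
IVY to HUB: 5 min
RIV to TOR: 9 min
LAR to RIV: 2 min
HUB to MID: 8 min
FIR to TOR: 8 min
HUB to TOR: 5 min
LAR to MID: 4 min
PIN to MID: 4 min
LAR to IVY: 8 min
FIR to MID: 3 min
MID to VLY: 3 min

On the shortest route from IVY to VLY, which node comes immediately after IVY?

Enumerating some paths:
IVY - HUB - MID - VLY: 5+8+3 = 16
IVY - HUB - TOR - FIR - MID - VLY: 5+5+8+3+3 = 24
IVY - RIV - LAR - MID - VLY: 9+2+4+3 = 18
IVY - LAR - MID - VLY: 8+4+3 = 15
The minimum is 15 min via IVY - LAR - MID - VLY.
So from IVY the first move is to LAR.

LAR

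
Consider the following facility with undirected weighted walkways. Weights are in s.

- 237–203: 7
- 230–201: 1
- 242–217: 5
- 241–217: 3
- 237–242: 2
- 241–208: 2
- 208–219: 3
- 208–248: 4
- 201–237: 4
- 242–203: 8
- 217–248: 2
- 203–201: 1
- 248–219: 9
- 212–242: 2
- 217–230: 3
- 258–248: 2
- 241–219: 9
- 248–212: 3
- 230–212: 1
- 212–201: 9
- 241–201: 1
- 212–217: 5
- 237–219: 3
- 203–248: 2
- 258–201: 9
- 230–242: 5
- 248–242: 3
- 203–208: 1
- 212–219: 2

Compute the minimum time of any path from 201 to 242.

Enumerating some paths:
201–230–212–242: 1+1+2 = 4
201–230–242: 1+5 = 6
Cheapest is 201–230–212–242 at 4 s.

4 s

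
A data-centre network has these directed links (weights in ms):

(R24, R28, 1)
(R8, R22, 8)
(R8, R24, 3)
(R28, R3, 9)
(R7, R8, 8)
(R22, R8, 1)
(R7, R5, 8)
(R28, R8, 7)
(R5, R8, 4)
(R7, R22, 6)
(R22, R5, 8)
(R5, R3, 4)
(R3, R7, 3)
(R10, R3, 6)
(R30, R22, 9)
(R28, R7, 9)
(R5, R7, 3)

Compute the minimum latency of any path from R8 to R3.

Running Dijkstra from R8:
R8: 0
R24: 3  (via R8)
R28: 4  (via R24)
R22: 8  (via R8)
R7: 13  (via R28)
R3: 13  (via R28)
Shortest route: R8 → R24 → R28 → R3 = 13 ms.

13 ms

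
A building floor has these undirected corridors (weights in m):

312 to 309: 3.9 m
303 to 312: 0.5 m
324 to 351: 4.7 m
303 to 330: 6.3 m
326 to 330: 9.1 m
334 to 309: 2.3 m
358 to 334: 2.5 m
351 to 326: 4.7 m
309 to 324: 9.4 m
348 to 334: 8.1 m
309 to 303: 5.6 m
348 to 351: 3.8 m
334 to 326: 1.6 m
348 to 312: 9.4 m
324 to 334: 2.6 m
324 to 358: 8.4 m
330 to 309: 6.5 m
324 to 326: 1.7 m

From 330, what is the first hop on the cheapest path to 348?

Enumerating some paths:
330 → 303 → 312 → 348: 6.3+0.5+9.4 = 16.2
330 → 309 → 334 → 348: 6.5+2.3+8.1 = 16.9
The minimum is 16.2 m via 330 → 303 → 312 → 348.
So from 330 the first move is to 303.

303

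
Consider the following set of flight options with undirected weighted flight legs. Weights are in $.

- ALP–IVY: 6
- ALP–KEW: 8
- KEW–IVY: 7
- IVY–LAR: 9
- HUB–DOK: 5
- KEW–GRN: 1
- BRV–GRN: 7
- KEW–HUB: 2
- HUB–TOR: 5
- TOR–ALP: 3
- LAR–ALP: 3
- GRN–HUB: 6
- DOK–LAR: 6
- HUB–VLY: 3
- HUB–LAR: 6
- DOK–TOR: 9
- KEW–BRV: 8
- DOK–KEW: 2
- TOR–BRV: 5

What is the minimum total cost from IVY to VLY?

$12

Enumerating some paths:
IVY - KEW - GRN - HUB - VLY: 7+1+6+3 = 17
IVY - KEW - HUB - VLY: 7+2+3 = 12
IVY - KEW - DOK - HUB - VLY: 7+2+5+3 = 17
The minimum is $12 via IVY - KEW - HUB - VLY.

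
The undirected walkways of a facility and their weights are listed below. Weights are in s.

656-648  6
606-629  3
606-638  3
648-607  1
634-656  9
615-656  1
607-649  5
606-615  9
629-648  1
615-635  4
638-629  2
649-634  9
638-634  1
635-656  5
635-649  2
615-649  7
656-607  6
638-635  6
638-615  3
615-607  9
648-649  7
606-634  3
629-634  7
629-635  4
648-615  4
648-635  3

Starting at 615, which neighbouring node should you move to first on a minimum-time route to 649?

635

Enumerating some paths:
615 → 649: 7 = 7
615 → 635 → 649: 4+2 = 6
615 → 656 → 635 → 649: 1+5+2 = 8
The minimum is 6 s via 615 → 635 → 649.
So from 615 the first move is to 635.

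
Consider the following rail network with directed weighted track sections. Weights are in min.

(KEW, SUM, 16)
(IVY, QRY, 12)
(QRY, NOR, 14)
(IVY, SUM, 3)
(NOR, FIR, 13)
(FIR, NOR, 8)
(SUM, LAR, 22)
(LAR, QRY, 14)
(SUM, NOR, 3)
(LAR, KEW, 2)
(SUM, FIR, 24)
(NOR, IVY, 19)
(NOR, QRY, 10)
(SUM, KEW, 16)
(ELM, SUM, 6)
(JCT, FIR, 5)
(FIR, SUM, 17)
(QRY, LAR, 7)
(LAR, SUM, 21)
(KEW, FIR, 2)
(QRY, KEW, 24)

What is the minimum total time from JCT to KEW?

Running Dijkstra from JCT:
JCT: 0
FIR: 5  (via JCT)
NOR: 13  (via FIR)
SUM: 22  (via FIR)
QRY: 23  (via NOR)
LAR: 30  (via QRY)
KEW: 32  (via LAR)
Shortest route: JCT → FIR → NOR → QRY → LAR → KEW = 32 min.

32 min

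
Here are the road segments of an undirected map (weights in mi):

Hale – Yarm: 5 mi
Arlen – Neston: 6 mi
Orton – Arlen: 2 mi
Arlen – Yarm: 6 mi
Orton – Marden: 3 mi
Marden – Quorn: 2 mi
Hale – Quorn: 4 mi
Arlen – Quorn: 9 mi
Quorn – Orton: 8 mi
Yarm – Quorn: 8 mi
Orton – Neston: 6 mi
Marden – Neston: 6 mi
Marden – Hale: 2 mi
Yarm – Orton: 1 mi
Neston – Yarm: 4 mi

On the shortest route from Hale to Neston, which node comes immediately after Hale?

Compare a few routes:
Hale - Marden - Neston: 2+6 = 8
Hale - Marden - Orton - Yarm - Neston: 2+3+1+4 = 10
Hale - Yarm - Neston: 5+4 = 9
Cheapest is Hale - Marden - Neston at 8 mi.
So from Hale the first move is to Marden.

Marden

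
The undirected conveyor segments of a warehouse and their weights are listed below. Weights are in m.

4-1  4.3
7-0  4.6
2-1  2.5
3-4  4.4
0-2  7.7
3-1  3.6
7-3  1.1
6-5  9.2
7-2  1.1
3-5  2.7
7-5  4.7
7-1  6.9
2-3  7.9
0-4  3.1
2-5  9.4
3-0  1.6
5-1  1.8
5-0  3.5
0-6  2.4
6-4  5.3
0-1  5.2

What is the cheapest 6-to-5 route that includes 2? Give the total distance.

10.5 m

Best 6 to 2: 6–0–3–7–2 costing 6.2
Shortest 2→5: 2–1–5 = 4.3
Total via 2: 6.2 + 4.3 = 10.5 m.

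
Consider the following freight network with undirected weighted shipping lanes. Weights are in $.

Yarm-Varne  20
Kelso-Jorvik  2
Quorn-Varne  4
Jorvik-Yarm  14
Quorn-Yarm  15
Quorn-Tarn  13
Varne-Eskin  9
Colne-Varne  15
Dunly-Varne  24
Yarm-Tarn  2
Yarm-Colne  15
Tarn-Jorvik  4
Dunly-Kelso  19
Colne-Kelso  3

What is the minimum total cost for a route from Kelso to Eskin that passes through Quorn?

Best Kelso to Quorn: Kelso–Jorvik–Tarn–Quorn costing 19
Shortest Quorn→Eskin: Quorn–Varne–Eskin = 13
Total via Quorn: 19 + 13 = $32.

$32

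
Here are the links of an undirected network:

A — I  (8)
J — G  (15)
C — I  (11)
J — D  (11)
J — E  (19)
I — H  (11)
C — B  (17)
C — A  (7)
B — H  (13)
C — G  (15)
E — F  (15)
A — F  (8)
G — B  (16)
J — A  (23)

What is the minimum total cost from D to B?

Enumerating some paths:
D - J - G - C - B: 11+15+15+17 = 58
D - J - G - B: 11+15+16 = 42
D - J - A - C - B: 11+23+7+17 = 58
Cheapest is D - J - G - B at 42.

42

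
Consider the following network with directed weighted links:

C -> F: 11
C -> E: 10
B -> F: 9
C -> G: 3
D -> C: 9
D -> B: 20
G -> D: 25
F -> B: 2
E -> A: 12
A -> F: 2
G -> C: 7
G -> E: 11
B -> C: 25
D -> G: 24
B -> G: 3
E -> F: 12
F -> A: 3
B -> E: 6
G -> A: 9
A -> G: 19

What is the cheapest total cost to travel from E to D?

42

Shortest distances from E:
E: 0
A: 12  (via E)
F: 12  (via E)
B: 14  (via F)
G: 17  (via B)
C: 24  (via G)
D: 42  (via G)
Shortest route: E–F–B–G–D = 42.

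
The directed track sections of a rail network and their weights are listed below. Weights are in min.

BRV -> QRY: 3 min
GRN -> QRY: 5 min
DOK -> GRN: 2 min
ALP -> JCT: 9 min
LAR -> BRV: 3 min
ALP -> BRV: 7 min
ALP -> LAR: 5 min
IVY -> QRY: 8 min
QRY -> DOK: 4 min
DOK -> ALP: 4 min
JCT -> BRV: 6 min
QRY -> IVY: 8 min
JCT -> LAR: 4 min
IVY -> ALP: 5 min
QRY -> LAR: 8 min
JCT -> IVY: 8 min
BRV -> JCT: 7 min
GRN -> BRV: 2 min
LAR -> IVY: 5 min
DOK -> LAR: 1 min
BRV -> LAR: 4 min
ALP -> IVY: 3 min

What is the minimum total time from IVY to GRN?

Compare a few routes:
IVY - QRY - DOK - GRN: 8+4+2 = 14
IVY - ALP - BRV - QRY - DOK - GRN: 5+7+3+4+2 = 21
IVY - ALP - LAR - BRV - QRY - DOK - GRN: 5+5+3+3+4+2 = 22
Cheapest is IVY - QRY - DOK - GRN at 14 min.

14 min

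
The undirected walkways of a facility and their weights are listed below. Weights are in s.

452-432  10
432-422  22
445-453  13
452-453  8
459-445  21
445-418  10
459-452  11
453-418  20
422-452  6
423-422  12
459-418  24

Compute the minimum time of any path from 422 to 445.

Settle nodes by increasing distance from 422:
422: 0
452: 6  (via 422)
423: 12  (via 422)
453: 14  (via 452)
432: 16  (via 452)
459: 17  (via 452)
445: 27  (via 453)
Shortest route: 422–452–453–445 = 27 s.

27 s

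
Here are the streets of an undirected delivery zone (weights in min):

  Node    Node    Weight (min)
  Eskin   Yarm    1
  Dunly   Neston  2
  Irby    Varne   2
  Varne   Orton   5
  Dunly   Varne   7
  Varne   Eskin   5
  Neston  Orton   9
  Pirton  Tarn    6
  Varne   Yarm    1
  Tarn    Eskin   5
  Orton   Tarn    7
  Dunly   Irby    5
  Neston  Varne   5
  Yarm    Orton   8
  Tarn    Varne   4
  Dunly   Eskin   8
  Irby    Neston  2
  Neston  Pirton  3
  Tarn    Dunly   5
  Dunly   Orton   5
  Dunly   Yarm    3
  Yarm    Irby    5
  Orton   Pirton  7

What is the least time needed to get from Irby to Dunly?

4 min

Running Dijkstra from Irby:
Irby: 0
Neston: 2  (via Irby)
Varne: 2  (via Irby)
Yarm: 3  (via Varne)
Eskin: 4  (via Yarm)
Dunly: 4  (via Neston)
Shortest route: Irby → Neston → Dunly = 4 min.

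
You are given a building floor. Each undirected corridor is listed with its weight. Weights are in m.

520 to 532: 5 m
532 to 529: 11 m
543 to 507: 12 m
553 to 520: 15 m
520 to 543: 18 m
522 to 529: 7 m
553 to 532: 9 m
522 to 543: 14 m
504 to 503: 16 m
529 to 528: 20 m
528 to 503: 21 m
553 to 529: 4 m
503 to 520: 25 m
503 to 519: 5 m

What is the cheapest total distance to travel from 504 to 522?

64 m

Compare a few routes:
504 → 503 → 520 → 532 → 553 → 529 → 522: 16+25+5+9+4+7 = 66
504 → 503 → 528 → 529 → 522: 16+21+20+7 = 64
The minimum is 64 m via 504 → 503 → 528 → 529 → 522.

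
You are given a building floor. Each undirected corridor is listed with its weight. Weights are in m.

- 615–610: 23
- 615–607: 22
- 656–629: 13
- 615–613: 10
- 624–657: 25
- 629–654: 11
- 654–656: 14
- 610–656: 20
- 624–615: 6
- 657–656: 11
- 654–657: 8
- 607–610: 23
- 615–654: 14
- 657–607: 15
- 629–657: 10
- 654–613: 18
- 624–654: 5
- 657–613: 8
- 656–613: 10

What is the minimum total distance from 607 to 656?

Settle nodes by increasing distance from 607:
607: 0
657: 15  (via 607)
615: 22  (via 607)
654: 23  (via 657)
613: 23  (via 657)
610: 23  (via 607)
629: 25  (via 657)
656: 26  (via 657)
Shortest route: 607–657–656 = 26 m.

26 m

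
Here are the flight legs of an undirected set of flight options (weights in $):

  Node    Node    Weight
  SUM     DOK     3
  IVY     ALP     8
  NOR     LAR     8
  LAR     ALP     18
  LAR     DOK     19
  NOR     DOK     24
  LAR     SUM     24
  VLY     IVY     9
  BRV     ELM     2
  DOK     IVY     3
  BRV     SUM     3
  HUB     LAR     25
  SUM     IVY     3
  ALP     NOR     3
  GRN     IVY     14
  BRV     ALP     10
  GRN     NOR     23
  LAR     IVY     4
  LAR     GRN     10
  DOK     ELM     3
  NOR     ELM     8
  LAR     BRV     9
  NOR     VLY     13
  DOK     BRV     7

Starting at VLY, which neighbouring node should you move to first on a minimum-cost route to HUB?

IVY

Compare a few routes:
VLY - IVY - LAR - HUB: 9+4+25 = 38
VLY - IVY - SUM - BRV - LAR - HUB: 9+3+3+9+25 = 49
VLY - NOR - LAR - HUB: 13+8+25 = 46
Cheapest is VLY - IVY - LAR - HUB at $38.
So from VLY the first move is to IVY.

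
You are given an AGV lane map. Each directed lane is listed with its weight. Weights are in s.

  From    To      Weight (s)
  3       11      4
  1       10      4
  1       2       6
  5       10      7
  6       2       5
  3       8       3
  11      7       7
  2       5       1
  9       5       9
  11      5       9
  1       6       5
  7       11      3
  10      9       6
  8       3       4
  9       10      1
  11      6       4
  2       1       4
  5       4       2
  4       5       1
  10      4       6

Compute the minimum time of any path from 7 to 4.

Candidate routes:
7–11–6–2–5–4: 3+4+5+1+2 = 15
7–11–5–4: 3+9+2 = 14
7–11–6–2–1–10–4: 3+4+5+4+4+6 = 26
7–11–5–10–4: 3+9+7+6 = 25
Cheapest is 7–11–5–4 at 14 s.

14 s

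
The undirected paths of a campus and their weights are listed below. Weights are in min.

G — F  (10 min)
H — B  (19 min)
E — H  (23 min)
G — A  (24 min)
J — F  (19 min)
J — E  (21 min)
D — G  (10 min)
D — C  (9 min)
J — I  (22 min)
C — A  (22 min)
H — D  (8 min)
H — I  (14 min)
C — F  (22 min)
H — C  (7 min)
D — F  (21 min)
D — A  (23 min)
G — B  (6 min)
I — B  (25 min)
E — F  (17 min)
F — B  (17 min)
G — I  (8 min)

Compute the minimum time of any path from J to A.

Compare a few routes:
J - F - G - A: 19+10+24 = 53
J - I - G - A: 22+8+24 = 54
The minimum is 53 min via J - F - G - A.

53 min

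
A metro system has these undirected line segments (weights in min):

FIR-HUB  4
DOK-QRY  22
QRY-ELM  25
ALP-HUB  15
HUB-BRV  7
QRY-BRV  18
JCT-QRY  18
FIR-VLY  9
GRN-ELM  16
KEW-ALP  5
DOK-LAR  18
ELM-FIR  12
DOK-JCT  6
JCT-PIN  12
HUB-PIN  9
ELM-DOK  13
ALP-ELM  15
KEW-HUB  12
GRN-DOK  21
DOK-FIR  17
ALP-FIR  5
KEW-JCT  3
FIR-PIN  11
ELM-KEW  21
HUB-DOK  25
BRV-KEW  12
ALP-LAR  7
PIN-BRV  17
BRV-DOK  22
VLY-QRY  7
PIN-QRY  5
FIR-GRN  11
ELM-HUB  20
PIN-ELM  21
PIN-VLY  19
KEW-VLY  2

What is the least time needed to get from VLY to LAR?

Compare a few routes:
VLY–FIR–ALP–LAR: 9+5+7 = 21
VLY–KEW–JCT–DOK–LAR: 2+3+6+18 = 29
VLY–KEW–ALP–LAR: 2+5+7 = 14
Cheapest is VLY–KEW–ALP–LAR at 14 min.

14 min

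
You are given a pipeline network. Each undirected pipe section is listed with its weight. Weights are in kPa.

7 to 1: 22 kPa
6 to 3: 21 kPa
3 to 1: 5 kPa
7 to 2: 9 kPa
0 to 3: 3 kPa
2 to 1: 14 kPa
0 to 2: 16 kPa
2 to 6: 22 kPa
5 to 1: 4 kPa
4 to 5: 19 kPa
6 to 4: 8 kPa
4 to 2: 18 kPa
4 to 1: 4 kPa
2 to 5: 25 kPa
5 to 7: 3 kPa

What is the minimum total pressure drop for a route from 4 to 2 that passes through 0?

Shortest 4→0: 4–1–3–0 = 12
Best 0 to 2: 0–2 costing 16
Total via 0: 12 + 16 = 28 kPa.

28 kPa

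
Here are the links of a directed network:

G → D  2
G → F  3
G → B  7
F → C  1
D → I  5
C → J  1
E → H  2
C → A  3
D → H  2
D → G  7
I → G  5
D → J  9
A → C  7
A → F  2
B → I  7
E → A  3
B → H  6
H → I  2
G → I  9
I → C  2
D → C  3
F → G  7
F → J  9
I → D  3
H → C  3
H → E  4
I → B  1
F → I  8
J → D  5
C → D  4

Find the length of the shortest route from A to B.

Settle nodes by increasing distance from A:
A: 0
F: 2  (via A)
C: 3  (via F)
J: 4  (via C)
D: 7  (via C)
G: 9  (via F)
H: 9  (via D)
I: 10  (via F)
B: 11  (via I)
Shortest route: A–F–I–B = 11.

11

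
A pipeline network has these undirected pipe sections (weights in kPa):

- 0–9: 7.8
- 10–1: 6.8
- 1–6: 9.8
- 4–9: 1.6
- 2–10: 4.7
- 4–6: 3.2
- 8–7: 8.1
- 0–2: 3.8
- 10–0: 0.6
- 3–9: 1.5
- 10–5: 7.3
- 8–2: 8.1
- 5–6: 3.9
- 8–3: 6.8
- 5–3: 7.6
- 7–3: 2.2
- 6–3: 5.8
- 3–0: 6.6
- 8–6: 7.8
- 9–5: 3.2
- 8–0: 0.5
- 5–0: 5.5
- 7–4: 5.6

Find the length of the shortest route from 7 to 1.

Shortest distances from 7:
7: 0
3: 2.2  (via 7)
9: 3.7  (via 3)
4: 5.3  (via 9)
5: 6.9  (via 9)
6: 8  (via 3)
8: 8.1  (via 7)
0: 8.6  (via 8)
10: 9.2  (via 0)
2: 12.4  (via 0)
1: 16  (via 10)
Shortest route: 7 → 8 → 0 → 10 → 1 = 16 kPa.

16 kPa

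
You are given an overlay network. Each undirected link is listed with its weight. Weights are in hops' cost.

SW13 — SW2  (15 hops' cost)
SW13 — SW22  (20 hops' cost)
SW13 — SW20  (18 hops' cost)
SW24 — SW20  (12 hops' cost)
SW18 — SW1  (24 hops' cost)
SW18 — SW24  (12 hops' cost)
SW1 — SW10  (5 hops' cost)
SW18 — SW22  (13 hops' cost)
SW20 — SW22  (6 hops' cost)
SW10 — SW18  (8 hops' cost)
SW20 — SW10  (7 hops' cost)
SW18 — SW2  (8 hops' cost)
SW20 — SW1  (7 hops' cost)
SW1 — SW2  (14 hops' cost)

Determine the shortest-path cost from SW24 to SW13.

Shortest distances from SW24:
SW24: 0
SW18: 12  (via SW24)
SW20: 12  (via SW24)
SW22: 18  (via SW20)
SW10: 19  (via SW20)
SW1: 19  (via SW20)
SW2: 20  (via SW18)
SW13: 30  (via SW20)
Shortest route: SW24 → SW20 → SW13 = 30 hops' cost.

30 hops' cost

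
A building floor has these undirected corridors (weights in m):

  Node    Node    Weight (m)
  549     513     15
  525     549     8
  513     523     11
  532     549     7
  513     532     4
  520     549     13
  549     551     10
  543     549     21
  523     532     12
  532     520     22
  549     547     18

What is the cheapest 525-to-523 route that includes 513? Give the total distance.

Shortest 525→513: 525 → 549 → 532 → 513 = 19
Shortest 513→523: 513 → 523 = 11
Total via 513: 19 + 11 = 30 m.

30 m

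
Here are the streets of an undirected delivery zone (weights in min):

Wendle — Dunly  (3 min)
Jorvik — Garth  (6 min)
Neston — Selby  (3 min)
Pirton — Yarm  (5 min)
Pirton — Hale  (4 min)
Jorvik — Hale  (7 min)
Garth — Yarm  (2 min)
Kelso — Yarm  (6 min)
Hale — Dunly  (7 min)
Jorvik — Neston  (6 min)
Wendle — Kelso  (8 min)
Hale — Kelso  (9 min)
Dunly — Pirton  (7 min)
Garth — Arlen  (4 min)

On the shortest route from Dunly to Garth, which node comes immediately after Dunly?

Pirton

Compare a few routes:
Dunly–Wendle–Kelso–Yarm–Garth: 3+8+6+2 = 19
Dunly–Hale–Jorvik–Garth: 7+7+6 = 20
Dunly–Pirton–Yarm–Garth: 7+5+2 = 14
Dunly–Hale–Pirton–Yarm–Garth: 7+4+5+2 = 18
The minimum is 14 min via Dunly–Pirton–Yarm–Garth.
So from Dunly the first move is to Pirton.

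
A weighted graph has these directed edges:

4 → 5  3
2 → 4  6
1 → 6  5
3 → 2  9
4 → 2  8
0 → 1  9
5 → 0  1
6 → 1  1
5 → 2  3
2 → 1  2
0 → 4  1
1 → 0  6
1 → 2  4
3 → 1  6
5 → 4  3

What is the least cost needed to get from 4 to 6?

13

Candidate routes:
4–5–0–1–6: 3+1+9+5 = 18
4–2–1–6: 8+2+5 = 15
4–5–2–1–6: 3+3+2+5 = 13
The minimum is 13 via 4–5–2–1–6.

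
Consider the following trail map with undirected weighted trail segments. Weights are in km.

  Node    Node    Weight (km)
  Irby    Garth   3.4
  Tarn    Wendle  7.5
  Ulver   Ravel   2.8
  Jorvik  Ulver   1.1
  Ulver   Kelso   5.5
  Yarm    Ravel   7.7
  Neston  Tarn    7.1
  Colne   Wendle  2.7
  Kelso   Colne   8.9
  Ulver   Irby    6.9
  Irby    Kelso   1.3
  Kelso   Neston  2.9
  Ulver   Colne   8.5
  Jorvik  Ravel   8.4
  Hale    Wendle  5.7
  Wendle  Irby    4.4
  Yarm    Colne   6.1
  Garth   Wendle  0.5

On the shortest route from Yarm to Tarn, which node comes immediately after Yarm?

Colne

Compare a few routes:
Yarm–Colne–Wendle–Garth–Irby–Kelso–Neston–Tarn: 6.1+2.7+0.5+3.4+1.3+2.9+7.1 = 24
Yarm–Colne–Wendle–Irby–Kelso–Neston–Tarn: 6.1+2.7+4.4+1.3+2.9+7.1 = 24.5
Yarm–Colne–Kelso–Neston–Tarn: 6.1+8.9+2.9+7.1 = 25
Yarm–Colne–Wendle–Tarn: 6.1+2.7+7.5 = 16.3
Cheapest is Yarm–Colne–Wendle–Tarn at 16.3 km.
So from Yarm the first move is to Colne.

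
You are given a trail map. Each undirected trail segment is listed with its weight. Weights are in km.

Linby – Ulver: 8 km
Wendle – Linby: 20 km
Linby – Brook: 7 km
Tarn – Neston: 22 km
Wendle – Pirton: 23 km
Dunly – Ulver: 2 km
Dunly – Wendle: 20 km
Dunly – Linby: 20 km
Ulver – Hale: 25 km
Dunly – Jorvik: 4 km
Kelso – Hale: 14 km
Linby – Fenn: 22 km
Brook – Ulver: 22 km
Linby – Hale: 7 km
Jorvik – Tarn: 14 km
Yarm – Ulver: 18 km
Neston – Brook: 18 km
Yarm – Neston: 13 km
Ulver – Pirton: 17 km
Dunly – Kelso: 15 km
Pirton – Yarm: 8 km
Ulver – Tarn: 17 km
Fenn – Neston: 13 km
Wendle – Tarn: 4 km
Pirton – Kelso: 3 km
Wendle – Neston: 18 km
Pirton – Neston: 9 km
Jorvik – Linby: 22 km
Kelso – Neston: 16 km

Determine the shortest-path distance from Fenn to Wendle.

Enumerating some paths:
Fenn–Neston–Tarn–Wendle: 13+22+4 = 39
Fenn–Neston–Wendle: 13+18 = 31
Fenn–Linby–Wendle: 22+20 = 42
Fenn–Neston–Pirton–Wendle: 13+9+23 = 45
The minimum is 31 km via Fenn–Neston–Wendle.

31 km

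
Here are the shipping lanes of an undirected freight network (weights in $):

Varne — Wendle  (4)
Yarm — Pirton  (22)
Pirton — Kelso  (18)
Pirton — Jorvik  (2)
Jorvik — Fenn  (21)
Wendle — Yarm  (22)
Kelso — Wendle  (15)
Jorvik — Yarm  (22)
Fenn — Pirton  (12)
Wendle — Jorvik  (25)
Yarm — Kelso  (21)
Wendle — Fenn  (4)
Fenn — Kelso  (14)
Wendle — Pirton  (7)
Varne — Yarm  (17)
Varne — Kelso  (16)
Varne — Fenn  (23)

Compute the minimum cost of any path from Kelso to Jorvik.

$20

Enumerating some paths:
Kelso - Pirton - Jorvik: 18+2 = 20
Kelso - Wendle - Pirton - Jorvik: 15+7+2 = 24
Cheapest is Kelso - Pirton - Jorvik at $20.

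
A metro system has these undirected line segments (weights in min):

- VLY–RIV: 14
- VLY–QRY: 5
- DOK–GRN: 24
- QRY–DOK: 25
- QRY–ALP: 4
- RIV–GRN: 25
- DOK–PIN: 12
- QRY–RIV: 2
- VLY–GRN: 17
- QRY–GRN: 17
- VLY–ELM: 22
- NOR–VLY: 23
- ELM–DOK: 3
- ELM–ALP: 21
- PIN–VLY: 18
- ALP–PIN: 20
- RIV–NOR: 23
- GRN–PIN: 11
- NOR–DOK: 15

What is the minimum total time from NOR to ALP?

Settle nodes by increasing distance from NOR:
NOR: 0
DOK: 15  (via NOR)
ELM: 18  (via DOK)
VLY: 23  (via NOR)
RIV: 23  (via NOR)
QRY: 25  (via RIV)
PIN: 27  (via DOK)
ALP: 29  (via QRY)
Shortest route: NOR–RIV–QRY–ALP = 29 min.

29 min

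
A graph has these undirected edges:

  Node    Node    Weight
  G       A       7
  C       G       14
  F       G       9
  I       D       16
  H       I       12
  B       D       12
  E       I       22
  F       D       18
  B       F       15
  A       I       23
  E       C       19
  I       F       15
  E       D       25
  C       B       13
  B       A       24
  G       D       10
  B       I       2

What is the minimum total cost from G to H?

36

Shortest distances from G:
G: 0
A: 7  (via G)
F: 9  (via G)
D: 10  (via G)
C: 14  (via G)
B: 22  (via D)
I: 24  (via F)
E: 33  (via C)
H: 36  (via I)
Shortest route: G–F–I–H = 36.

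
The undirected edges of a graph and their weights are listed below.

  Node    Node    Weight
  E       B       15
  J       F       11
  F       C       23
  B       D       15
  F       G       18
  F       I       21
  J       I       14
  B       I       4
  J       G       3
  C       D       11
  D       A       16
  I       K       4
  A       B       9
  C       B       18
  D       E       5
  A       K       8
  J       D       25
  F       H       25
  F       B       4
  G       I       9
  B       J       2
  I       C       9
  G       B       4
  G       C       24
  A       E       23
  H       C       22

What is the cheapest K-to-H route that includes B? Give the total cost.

Best K to B: K–I–B costing 8
Shortest B→H: B–F–H = 29
Total via B: 8 + 29 = 37.

37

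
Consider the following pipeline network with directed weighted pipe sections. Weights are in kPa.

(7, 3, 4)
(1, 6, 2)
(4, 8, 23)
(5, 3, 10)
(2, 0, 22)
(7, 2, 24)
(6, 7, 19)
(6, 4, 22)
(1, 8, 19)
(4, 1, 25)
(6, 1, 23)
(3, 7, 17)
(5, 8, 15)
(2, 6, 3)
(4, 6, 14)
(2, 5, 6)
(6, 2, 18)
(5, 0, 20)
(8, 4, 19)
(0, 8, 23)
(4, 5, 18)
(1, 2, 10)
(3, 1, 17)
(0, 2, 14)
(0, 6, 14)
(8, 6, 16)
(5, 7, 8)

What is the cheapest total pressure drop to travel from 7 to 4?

45 kPa

Running Dijkstra from 7:
7: 0
3: 4  (via 7)
1: 21  (via 3)
6: 23  (via 1)
2: 24  (via 7)
5: 30  (via 2)
8: 40  (via 1)
4: 45  (via 6)
Shortest route: 7–3–1–6–4 = 45 kPa.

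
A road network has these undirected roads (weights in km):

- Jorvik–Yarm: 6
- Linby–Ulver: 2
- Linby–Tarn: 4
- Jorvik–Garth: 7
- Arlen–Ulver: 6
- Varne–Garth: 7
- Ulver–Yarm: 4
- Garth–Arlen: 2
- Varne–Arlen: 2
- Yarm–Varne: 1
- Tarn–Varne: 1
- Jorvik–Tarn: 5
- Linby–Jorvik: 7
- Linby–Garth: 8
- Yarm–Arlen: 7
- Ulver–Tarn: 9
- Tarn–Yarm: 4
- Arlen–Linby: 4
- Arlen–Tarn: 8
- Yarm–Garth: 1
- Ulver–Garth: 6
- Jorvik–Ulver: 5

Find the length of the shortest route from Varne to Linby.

Settle nodes by increasing distance from Varne:
Varne: 0
Yarm: 1  (via Varne)
Tarn: 1  (via Varne)
Arlen: 2  (via Varne)
Garth: 2  (via Yarm)
Linby: 5  (via Tarn)
Shortest route: Varne–Tarn–Linby = 5 km.

5 km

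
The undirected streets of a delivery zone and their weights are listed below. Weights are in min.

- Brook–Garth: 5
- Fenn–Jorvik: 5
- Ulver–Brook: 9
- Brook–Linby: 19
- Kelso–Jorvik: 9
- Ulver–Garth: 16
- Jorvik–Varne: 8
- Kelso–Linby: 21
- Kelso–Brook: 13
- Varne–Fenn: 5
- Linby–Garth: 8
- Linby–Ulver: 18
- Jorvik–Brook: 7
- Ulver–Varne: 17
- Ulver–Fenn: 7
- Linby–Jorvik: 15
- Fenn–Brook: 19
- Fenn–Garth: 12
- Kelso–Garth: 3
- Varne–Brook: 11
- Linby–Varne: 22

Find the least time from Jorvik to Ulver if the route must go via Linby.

Best Jorvik to Linby: Jorvik–Linby costing 15
Best Linby to Ulver: Linby–Ulver costing 18
Total via Linby: 15 + 18 = 33 min.

33 min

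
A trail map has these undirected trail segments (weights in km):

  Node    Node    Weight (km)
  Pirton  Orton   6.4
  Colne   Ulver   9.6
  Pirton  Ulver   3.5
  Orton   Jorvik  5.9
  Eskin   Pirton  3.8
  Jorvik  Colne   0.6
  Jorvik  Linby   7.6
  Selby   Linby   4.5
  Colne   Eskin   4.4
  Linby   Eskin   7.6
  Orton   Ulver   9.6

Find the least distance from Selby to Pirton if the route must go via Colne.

Best Selby to Colne: Selby → Linby → Jorvik → Colne costing 12.7
Shortest Colne→Pirton: Colne → Eskin → Pirton = 8.2
Total via Colne: 12.7 + 8.2 = 20.9 km.

20.9 km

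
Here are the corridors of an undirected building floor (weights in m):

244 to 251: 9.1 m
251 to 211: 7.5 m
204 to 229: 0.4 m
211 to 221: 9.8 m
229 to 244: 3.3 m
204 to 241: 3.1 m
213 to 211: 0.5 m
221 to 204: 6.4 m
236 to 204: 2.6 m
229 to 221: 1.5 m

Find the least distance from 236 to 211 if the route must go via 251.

Shortest 236→251: 236 → 204 → 229 → 244 → 251 = 15.4
Shortest 251→211: 251 → 211 = 7.5
Total via 251: 15.4 + 7.5 = 22.9 m.

22.9 m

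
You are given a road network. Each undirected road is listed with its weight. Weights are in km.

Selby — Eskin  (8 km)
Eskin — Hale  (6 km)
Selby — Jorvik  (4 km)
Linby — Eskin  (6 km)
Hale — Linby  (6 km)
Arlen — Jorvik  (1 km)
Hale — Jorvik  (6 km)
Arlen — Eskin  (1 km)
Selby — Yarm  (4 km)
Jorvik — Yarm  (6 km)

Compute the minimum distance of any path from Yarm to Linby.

14 km

Shortest distances from Yarm:
Yarm: 0
Selby: 4  (via Yarm)
Jorvik: 6  (via Yarm)
Arlen: 7  (via Jorvik)
Eskin: 8  (via Arlen)
Hale: 12  (via Jorvik)
Linby: 14  (via Eskin)
Shortest route: Yarm–Jorvik–Arlen–Eskin–Linby = 14 km.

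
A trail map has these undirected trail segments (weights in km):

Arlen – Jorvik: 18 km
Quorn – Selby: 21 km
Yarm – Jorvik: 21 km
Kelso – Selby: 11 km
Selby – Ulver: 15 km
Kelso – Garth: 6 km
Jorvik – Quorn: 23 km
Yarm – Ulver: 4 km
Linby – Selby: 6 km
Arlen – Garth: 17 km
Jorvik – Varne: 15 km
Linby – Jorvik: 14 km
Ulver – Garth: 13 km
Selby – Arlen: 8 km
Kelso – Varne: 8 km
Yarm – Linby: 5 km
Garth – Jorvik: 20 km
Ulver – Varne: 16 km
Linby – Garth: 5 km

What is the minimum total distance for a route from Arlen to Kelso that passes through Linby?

25 km

Shortest Arlen→Linby: Arlen–Selby–Linby = 14
Best Linby to Kelso: Linby–Garth–Kelso costing 11
Total via Linby: 14 + 11 = 25 km.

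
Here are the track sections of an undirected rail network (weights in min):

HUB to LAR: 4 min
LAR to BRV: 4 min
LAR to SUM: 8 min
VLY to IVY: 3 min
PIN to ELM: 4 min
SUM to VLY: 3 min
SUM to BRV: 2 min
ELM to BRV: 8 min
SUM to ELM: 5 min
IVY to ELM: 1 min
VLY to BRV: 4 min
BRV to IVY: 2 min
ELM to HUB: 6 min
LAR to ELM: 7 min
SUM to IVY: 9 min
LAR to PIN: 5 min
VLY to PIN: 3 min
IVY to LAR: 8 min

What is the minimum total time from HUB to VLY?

10 min

Candidate routes:
HUB → ELM → IVY → VLY: 6+1+3 = 10
HUB → LAR → PIN → VLY: 4+5+3 = 12
Cheapest is HUB → ELM → IVY → VLY at 10 min.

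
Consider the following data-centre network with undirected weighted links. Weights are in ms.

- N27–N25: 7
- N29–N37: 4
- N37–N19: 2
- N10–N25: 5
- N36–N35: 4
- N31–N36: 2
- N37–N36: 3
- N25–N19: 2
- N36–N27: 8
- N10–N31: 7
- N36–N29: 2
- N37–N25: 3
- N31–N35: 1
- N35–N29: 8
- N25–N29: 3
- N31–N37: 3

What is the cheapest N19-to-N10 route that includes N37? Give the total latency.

Best N19 to N37: N19 → N37 costing 2
Shortest N37→N10: N37 → N25 → N10 = 8
Total via N37: 2 + 8 = 10 ms.

10 ms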